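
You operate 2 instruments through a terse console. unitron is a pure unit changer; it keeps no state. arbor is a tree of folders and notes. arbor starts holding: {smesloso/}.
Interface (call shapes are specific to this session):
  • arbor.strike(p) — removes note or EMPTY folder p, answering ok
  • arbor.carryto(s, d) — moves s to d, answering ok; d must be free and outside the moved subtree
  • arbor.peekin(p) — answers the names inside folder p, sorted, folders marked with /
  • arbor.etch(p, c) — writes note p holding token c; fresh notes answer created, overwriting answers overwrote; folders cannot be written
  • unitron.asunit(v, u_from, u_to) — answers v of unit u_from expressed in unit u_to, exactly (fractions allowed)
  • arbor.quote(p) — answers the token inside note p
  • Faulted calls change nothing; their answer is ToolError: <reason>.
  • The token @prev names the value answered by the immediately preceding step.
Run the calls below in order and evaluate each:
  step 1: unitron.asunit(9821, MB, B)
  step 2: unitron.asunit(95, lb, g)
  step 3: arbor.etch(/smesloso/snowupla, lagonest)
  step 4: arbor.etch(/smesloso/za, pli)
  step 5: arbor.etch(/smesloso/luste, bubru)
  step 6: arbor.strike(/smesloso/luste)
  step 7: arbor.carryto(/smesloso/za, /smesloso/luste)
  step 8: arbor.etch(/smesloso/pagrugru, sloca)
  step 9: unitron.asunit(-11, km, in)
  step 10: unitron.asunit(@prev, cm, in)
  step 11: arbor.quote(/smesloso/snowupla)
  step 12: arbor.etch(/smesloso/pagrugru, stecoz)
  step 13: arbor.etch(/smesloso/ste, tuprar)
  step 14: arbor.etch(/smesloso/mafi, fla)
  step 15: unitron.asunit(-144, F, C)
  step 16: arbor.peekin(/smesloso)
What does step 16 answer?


-- 1. unitron.asunit(v: 9821, u_from: MB, u_to: B) == 9821000000
-- 2. unitron.asunit(v: 95, u_from: lb, u_to: g) == 861825503/20000
-- 3. arbor.etch(p: /smesloso/snowupla, c: lagonest) == created
-- 4. arbor.etch(p: /smesloso/za, c: pli) == created
-- 5. arbor.etch(p: /smesloso/luste, c: bubru) == created
-- 6. arbor.strike(p: /smesloso/luste) == ok
-- 7. arbor.carryto(s: /smesloso/za, d: /smesloso/luste) == ok
-- 8. arbor.etch(p: /smesloso/pagrugru, c: sloca) == created
-- 9. unitron.asunit(v: -11, u_from: km, u_to: in) == -55000000/127
-- 10. unitron.asunit(v: @prev, u_from: cm, u_to: in) == -2750000000/16129
-- 11. arbor.quote(p: /smesloso/snowupla) == lagonest
-- 12. arbor.etch(p: /smesloso/pagrugru, c: stecoz) == overwrote
-- 13. arbor.etch(p: /smesloso/ste, c: tuprar) == created
-- 14. arbor.etch(p: /smesloso/mafi, c: fla) == created
-- 15. unitron.asunit(v: -144, u_from: F, u_to: C) == -880/9
-- 16. arbor.peekin(p: /smesloso) == [luste, mafi, pagrugru, snowupla, ste]

Answer: [luste, mafi, pagrugru, snowupla, ste]


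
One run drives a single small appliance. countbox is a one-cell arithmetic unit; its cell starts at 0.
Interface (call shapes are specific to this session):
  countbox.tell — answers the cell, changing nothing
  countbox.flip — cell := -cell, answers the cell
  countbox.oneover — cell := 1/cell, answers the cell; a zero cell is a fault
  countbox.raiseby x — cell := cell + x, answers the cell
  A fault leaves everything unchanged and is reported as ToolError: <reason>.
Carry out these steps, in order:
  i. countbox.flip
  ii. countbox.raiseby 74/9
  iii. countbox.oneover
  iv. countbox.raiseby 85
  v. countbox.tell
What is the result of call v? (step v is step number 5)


-> flip()
<- 0
-> raiseby(x=74/9)
<- 74/9
-> oneover()
<- 9/74
-> raiseby(x=85)
<- 6299/74
-> tell()
<- 6299/74

Answer: 6299/74


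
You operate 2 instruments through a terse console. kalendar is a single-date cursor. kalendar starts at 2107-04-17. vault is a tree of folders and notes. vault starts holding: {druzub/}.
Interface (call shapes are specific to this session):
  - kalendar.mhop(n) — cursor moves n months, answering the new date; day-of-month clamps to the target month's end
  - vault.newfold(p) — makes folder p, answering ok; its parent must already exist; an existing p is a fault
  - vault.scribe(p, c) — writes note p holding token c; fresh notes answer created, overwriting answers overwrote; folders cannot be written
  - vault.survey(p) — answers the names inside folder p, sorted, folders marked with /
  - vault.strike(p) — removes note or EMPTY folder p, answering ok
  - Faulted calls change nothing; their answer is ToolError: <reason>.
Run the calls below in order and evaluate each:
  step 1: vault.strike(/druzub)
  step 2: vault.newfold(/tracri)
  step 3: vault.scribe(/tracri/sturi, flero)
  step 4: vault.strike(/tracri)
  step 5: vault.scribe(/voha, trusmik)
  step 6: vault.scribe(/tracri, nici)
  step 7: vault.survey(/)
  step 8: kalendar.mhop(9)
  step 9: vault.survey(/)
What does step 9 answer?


Answer: [tracri/, voha]

Derivation:
# strike(p=/druzub) => ok
# newfold(p=/tracri) => ok
# scribe(p=/tracri/sturi, c=flero) => created
# strike(p=/tracri) => ToolError: not empty
# scribe(p=/voha, c=trusmik) => created
# scribe(p=/tracri, c=nici) => ToolError: is a directory
# survey(p=/) => [tracri/, voha]
# mhop(n=9) => 2108-01-17
# survey(p=/) => [tracri/, voha]


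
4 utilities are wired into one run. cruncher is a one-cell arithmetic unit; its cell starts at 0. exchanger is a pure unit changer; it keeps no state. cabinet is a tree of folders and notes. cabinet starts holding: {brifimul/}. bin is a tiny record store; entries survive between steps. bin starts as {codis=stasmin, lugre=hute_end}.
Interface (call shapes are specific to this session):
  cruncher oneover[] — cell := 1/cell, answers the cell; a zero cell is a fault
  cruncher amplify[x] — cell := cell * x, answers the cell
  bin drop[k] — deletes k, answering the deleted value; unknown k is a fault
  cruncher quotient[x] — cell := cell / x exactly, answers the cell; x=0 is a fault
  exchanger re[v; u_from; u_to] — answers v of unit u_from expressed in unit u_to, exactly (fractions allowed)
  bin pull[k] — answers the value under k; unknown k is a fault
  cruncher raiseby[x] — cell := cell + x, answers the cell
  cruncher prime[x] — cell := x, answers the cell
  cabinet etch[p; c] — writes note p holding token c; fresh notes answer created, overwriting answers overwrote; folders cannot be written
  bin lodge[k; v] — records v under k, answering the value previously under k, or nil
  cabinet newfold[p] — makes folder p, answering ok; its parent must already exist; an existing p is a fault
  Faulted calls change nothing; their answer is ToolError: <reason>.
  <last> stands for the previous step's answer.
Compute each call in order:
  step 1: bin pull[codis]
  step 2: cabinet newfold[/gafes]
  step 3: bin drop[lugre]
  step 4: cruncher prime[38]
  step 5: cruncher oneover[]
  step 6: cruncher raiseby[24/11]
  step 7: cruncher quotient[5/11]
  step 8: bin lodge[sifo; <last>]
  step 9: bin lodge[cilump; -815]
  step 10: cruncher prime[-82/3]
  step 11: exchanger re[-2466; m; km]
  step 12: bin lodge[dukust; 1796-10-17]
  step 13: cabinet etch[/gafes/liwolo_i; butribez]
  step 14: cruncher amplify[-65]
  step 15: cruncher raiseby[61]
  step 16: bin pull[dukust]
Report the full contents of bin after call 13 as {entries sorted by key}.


Answer: {cilump=-815, codis=stasmin, dukust=1796-10-17, sifo=923/190}

Derivation:
// 1. bin pull(k='codis') : stasmin
// 2. cabinet newfold(p='/gafes') : ok
// 3. bin drop(k='lugre') : hute_end
// 4. cruncher prime(x='38') : 38
// 5. cruncher oneover() : 1/38
// 6. cruncher raiseby(x='24/11') : 923/418
// 7. cruncher quotient(x='5/11') : 923/190
// 8. bin lodge(k='sifo', v='<last>') : nil
// 9. bin lodge(k='cilump', v='-815') : nil
// 10. cruncher prime(x='-82/3') : -82/3
// 11. exchanger re(v='-2466', u_from='m', u_to='km') : -1233/500
// 12. bin lodge(k='dukust', v='1796-10-17') : nil
// 13. cabinet etch(p='/gafes/liwolo_i', c='butribez') : created
// 14. cruncher amplify(x='-65') : 5330/3
// 15. cruncher raiseby(x='61') : 5513/3
// 16. bin pull(k='dukust') : 1796-10-17


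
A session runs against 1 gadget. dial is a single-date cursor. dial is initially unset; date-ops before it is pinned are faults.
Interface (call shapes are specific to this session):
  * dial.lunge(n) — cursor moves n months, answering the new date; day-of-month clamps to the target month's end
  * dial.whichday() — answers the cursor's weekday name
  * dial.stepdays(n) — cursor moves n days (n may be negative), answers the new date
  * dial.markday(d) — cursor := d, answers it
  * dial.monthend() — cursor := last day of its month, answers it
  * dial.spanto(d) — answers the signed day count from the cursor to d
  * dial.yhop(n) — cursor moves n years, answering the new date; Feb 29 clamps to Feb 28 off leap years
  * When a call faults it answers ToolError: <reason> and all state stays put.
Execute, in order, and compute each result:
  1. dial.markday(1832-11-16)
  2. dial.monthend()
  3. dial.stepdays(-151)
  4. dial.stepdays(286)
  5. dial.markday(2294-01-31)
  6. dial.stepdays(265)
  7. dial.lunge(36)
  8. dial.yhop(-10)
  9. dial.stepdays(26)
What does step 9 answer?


Do: markday[d: 1832-11-16]
See: 1832-11-16
Do: monthend[]
See: 1832-11-30
Do: stepdays[n: -151]
See: 1832-07-02
Do: stepdays[n: 286]
See: 1833-04-14
Do: markday[d: 2294-01-31]
See: 2294-01-31
Do: stepdays[n: 265]
See: 2294-10-23
Do: lunge[n: 36]
See: 2297-10-23
Do: yhop[n: -10]
See: 2287-10-23
Do: stepdays[n: 26]
See: 2287-11-18

Answer: 2287-11-18


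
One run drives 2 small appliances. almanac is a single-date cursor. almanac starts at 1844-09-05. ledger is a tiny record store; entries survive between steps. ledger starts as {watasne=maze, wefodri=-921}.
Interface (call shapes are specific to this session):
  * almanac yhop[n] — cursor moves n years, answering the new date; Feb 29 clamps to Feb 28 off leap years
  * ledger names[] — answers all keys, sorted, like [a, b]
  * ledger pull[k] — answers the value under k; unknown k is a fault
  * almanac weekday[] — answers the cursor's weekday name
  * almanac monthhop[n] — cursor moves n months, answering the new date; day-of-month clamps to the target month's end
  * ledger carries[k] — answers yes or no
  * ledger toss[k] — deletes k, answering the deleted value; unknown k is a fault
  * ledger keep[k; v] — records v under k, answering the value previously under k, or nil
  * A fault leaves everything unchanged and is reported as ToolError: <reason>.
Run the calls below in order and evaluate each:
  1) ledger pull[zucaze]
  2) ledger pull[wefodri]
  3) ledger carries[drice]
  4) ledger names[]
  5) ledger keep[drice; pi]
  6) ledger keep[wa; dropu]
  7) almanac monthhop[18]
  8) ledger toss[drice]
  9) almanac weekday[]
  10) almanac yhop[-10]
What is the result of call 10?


% 1. ledger pull(k='zucaze') ~> ToolError: no such key zucaze
% 2. ledger pull(k='wefodri') ~> -921
% 3. ledger carries(k='drice') ~> no
% 4. ledger names() ~> [watasne, wefodri]
% 5. ledger keep(k='drice', v='pi') ~> nil
% 6. ledger keep(k='wa', v='dropu') ~> nil
% 7. almanac monthhop(n='18') ~> 1846-03-05
% 8. ledger toss(k='drice') ~> pi
% 9. almanac weekday() ~> Thursday
% 10. almanac yhop(n='-10') ~> 1836-03-05

Answer: 1836-03-05


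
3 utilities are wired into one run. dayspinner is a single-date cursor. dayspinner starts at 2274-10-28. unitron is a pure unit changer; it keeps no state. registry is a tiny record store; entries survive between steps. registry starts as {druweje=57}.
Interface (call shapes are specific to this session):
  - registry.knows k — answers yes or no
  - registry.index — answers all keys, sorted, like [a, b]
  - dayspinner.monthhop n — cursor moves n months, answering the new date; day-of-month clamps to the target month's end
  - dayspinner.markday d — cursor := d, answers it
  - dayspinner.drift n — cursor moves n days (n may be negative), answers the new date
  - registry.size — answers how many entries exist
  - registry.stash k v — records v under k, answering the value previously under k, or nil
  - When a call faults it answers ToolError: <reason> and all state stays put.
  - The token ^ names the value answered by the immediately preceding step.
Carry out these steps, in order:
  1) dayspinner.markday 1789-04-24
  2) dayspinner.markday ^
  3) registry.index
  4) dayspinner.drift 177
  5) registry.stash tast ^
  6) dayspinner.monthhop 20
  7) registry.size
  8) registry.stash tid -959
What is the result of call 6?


[in] markday 1789-04-24
[out] 1789-04-24
[in] markday ^
[out] 1789-04-24
[in] index
[out] [druweje]
[in] drift 177
[out] 1789-10-18
[in] stash tast ^
[out] nil
[in] monthhop 20
[out] 1791-06-18
[in] size
[out] 2
[in] stash tid -959
[out] nil

Answer: 1791-06-18


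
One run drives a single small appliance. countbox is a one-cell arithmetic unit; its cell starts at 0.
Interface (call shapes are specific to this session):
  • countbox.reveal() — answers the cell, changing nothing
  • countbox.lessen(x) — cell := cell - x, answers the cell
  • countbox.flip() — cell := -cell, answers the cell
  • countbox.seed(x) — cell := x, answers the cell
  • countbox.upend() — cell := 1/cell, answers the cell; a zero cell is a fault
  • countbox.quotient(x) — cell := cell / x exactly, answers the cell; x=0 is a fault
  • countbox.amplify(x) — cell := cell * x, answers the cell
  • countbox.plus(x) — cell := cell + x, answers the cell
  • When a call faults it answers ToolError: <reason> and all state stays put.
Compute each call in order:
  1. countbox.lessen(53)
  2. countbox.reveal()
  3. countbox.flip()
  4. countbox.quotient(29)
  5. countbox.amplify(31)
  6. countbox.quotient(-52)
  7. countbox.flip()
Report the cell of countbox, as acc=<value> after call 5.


Answer: acc=1643/29

Derivation:
Invoking countbox.lessen using 53, giving -53.
I use countbox.reveal(), and observe -53.
Now I run countbox.flip(), and get 53.
Using countbox.quotient using 29, giving 53/29.
I use countbox.amplify using 31: 1643/29.
I try countbox.quotient using -52, — result: -1643/1508.
I use countbox.flip(), which returns 1643/1508.


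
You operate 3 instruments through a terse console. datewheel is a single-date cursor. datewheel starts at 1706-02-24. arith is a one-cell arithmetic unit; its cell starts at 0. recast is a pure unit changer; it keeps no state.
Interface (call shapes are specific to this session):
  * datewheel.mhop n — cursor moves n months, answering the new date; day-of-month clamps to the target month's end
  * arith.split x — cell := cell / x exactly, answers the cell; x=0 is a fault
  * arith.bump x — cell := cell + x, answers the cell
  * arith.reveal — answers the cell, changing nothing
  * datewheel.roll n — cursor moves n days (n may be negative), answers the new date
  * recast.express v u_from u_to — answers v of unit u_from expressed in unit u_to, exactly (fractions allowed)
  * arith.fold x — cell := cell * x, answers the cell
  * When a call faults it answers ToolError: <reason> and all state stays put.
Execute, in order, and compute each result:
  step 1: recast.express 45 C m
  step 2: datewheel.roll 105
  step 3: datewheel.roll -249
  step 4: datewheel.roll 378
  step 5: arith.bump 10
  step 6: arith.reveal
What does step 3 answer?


Answer: 1705-10-03

Derivation:
I try recast.express passing v: 45, u_from: C, u_to: m: ToolError: incompatible units.
Using datewheel.roll passing n: 105, and see 1706-06-09.
Using datewheel.roll passing n: -249, and get 1705-10-03.
Invoking datewheel.roll passing n: 378, which returns 1706-10-16.
I run arith.bump passing x: 10: 10.
I call arith.reveal(), and get 10.


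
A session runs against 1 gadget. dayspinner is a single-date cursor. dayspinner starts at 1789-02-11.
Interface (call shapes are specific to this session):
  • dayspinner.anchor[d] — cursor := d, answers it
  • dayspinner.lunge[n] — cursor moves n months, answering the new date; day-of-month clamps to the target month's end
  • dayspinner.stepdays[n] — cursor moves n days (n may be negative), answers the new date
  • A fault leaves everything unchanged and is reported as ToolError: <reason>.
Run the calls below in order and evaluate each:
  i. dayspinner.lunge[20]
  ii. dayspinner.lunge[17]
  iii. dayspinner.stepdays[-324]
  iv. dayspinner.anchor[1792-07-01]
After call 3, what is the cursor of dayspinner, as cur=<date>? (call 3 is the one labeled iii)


Answer: cur=1791-04-22

Derivation:
I try dayspinner.lunge passing n: 20, yielding 1790-10-11.
Using dayspinner.lunge passing n: 17, → 1792-03-11.
Now I run dayspinner.stepdays passing n: -324, and get 1791-04-22.
Now I run dayspinner.anchor passing d: 1792-07-01, and observe 1792-07-01.


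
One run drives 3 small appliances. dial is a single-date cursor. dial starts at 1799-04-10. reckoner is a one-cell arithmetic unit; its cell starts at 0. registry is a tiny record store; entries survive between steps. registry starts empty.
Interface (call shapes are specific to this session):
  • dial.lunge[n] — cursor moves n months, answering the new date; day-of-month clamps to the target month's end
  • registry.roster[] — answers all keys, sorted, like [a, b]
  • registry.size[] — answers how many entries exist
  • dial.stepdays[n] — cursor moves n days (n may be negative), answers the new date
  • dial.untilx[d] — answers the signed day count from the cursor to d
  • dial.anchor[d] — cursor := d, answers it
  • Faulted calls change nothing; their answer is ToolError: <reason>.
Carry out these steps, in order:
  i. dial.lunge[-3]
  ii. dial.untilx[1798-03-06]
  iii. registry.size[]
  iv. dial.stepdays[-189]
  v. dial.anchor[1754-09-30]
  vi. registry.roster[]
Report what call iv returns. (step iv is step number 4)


→ dial.lunge(-3)
← 1799-01-10
→ dial.untilx(1798-03-06)
← -310
→ registry.size()
← 0
→ dial.stepdays(-189)
← 1798-07-05
→ dial.anchor(1754-09-30)
← 1754-09-30
→ registry.roster()
← []

Answer: 1798-07-05


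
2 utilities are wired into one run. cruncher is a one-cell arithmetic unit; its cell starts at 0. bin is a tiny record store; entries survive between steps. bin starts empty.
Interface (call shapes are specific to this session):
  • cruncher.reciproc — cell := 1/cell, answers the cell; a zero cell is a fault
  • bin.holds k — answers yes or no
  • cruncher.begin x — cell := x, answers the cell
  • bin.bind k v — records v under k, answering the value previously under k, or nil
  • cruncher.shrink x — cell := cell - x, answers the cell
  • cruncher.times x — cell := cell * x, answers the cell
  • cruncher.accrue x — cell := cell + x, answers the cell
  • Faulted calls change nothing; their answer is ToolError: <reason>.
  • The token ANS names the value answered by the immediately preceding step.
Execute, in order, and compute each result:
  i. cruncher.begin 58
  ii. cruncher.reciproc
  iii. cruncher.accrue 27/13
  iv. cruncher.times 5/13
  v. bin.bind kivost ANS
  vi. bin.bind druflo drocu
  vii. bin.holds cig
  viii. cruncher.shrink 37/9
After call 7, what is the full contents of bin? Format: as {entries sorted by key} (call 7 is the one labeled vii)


# 1. cruncher.begin(x: 58) == 58
# 2. cruncher.reciproc() == 1/58
# 3. cruncher.accrue(x: 27/13) == 1579/754
# 4. cruncher.times(x: 5/13) == 7895/9802
# 5. bin.bind(k: kivost, v: ANS) == nil
# 6. bin.bind(k: druflo, v: drocu) == nil
# 7. bin.holds(k: cig) == no
# 8. cruncher.shrink(x: 37/9) == -291619/88218

Answer: {druflo=drocu, kivost=7895/9802}


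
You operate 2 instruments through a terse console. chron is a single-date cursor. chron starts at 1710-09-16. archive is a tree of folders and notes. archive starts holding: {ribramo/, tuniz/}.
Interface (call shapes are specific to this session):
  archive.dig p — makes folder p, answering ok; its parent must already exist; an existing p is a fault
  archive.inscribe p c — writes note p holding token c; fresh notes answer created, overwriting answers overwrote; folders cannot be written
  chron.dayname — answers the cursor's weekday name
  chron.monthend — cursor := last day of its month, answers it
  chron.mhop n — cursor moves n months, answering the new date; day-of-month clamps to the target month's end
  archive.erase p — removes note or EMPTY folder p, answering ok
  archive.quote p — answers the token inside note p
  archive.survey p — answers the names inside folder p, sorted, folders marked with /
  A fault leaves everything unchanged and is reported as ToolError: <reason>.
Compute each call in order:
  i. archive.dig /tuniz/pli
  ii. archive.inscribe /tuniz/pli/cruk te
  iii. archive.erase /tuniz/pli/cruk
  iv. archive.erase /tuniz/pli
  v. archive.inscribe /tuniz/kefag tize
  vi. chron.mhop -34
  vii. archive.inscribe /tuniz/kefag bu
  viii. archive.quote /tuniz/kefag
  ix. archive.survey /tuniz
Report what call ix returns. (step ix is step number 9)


Answer: [kefag]

Derivation:
// 1. dig(/tuniz/pli) : ok
// 2. inscribe(/tuniz/pli/cruk, te) : created
// 3. erase(/tuniz/pli/cruk) : ok
// 4. erase(/tuniz/pli) : ok
// 5. inscribe(/tuniz/kefag, tize) : created
// 6. mhop(-34) : 1707-11-16
// 7. inscribe(/tuniz/kefag, bu) : overwrote
// 8. quote(/tuniz/kefag) : bu
// 9. survey(/tuniz) : [kefag]


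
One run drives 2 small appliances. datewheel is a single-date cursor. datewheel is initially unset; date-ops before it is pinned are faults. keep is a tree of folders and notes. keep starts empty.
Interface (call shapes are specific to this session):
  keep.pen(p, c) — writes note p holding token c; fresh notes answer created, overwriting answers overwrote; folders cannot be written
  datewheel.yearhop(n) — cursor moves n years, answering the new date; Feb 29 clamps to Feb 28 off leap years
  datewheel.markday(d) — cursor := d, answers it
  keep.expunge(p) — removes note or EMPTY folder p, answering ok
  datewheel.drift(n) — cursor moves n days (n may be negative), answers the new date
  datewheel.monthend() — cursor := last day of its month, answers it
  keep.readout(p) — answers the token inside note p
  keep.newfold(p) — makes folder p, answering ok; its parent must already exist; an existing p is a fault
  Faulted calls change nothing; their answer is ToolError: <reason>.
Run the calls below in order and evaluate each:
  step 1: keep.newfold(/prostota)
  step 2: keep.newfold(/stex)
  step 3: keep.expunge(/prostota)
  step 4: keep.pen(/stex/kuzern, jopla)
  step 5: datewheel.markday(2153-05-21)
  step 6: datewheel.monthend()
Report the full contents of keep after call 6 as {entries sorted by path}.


Answer: {stex/, stex/kuzern=jopla}

Derivation:
CALL newfold[p: /prostota]
RET  ok
CALL newfold[p: /stex]
RET  ok
CALL expunge[p: /prostota]
RET  ok
CALL pen[p: /stex/kuzern; c: jopla]
RET  created
CALL markday[d: 2153-05-21]
RET  2153-05-21
CALL monthend[]
RET  2153-05-31


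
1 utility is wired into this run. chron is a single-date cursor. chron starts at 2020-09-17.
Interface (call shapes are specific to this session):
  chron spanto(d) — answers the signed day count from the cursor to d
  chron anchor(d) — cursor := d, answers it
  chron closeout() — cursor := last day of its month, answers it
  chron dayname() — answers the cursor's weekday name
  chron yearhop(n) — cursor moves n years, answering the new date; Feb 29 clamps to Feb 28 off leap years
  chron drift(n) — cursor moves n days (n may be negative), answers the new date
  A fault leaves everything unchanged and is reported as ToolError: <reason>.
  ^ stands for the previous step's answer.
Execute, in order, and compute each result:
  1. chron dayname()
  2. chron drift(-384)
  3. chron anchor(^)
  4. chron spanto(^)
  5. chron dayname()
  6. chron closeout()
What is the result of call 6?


Answer: 2019-08-31

Derivation:
Step: chron dayname[]
Result: Thursday
Step: chron drift[n: -384]
Result: 2019-08-30
Step: chron anchor[d: ^]
Result: 2019-08-30
Step: chron spanto[d: ^]
Result: 0
Step: chron dayname[]
Result: Friday
Step: chron closeout[]
Result: 2019-08-31


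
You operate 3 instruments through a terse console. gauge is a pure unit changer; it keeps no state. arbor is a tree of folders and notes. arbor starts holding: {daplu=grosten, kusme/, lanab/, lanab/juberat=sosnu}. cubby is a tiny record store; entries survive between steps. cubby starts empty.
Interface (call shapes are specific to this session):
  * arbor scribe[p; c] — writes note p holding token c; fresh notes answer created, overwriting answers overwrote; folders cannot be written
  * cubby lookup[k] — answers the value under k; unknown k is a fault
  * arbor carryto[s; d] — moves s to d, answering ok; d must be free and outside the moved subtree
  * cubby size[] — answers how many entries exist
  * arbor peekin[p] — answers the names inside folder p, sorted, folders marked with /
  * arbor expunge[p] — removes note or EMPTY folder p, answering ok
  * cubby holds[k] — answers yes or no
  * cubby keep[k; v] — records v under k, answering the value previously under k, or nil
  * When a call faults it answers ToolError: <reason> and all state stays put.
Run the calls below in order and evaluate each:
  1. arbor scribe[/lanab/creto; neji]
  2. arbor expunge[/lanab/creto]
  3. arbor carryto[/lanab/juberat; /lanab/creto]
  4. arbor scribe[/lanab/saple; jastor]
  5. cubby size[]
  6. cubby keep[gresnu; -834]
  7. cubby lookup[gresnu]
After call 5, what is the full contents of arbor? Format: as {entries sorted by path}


~$ arbor scribe p=/lanab/creto c=neji
= created
~$ arbor expunge p=/lanab/creto
= ok
~$ arbor carryto s=/lanab/juberat d=/lanab/creto
= ok
~$ arbor scribe p=/lanab/saple c=jastor
= created
~$ cubby size
= 0
~$ cubby keep k=gresnu v=-834
= nil
~$ cubby lookup k=gresnu
= -834

Answer: {daplu=grosten, kusme/, lanab/, lanab/creto=sosnu, lanab/saple=jastor}


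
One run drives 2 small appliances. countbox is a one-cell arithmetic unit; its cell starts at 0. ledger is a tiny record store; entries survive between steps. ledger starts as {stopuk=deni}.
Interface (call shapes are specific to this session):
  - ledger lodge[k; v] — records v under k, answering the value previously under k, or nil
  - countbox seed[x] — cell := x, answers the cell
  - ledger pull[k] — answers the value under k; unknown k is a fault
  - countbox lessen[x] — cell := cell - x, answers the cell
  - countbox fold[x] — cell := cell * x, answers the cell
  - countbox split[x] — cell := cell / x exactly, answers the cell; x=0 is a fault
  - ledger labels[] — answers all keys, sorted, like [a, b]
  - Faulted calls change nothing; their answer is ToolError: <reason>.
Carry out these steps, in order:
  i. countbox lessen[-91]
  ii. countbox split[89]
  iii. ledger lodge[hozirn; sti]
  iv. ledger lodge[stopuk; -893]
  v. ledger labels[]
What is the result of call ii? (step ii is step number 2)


Step: countbox lessen[x: -91]
Result: 91
Step: countbox split[x: 89]
Result: 91/89
Step: ledger lodge[k: hozirn; v: sti]
Result: nil
Step: ledger lodge[k: stopuk; v: -893]
Result: deni
Step: ledger labels[]
Result: [hozirn, stopuk]

Answer: 91/89


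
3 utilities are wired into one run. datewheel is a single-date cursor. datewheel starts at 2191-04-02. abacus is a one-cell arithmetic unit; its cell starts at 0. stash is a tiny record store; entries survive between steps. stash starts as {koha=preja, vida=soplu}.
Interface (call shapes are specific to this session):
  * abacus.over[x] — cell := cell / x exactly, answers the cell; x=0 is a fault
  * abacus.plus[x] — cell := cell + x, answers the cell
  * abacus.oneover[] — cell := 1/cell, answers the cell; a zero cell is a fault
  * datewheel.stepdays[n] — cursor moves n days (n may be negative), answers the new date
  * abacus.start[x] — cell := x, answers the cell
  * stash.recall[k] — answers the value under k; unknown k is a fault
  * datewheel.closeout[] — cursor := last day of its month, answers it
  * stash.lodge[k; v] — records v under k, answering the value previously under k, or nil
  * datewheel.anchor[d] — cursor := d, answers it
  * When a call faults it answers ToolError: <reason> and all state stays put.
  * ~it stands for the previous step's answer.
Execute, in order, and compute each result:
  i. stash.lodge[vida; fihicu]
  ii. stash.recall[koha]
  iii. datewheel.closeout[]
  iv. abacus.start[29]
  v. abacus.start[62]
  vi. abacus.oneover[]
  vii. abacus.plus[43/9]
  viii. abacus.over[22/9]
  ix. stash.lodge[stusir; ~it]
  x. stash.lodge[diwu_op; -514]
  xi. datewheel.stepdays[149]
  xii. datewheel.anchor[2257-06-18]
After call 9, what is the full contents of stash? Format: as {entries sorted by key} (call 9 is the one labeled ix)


Answer: {koha=preja, stusir=2675/1364, vida=fihicu}

Derivation:
>> lodge(vida, fihicu)
<< soplu
>> recall(koha)
<< preja
>> closeout()
<< 2191-04-30
>> start(29)
<< 29
>> start(62)
<< 62
>> oneover()
<< 1/62
>> plus(43/9)
<< 2675/558
>> over(22/9)
<< 2675/1364
>> lodge(stusir, ~it)
<< nil
>> lodge(diwu_op, -514)
<< nil
>> stepdays(149)
<< 2191-09-26
>> anchor(2257-06-18)
<< 2257-06-18


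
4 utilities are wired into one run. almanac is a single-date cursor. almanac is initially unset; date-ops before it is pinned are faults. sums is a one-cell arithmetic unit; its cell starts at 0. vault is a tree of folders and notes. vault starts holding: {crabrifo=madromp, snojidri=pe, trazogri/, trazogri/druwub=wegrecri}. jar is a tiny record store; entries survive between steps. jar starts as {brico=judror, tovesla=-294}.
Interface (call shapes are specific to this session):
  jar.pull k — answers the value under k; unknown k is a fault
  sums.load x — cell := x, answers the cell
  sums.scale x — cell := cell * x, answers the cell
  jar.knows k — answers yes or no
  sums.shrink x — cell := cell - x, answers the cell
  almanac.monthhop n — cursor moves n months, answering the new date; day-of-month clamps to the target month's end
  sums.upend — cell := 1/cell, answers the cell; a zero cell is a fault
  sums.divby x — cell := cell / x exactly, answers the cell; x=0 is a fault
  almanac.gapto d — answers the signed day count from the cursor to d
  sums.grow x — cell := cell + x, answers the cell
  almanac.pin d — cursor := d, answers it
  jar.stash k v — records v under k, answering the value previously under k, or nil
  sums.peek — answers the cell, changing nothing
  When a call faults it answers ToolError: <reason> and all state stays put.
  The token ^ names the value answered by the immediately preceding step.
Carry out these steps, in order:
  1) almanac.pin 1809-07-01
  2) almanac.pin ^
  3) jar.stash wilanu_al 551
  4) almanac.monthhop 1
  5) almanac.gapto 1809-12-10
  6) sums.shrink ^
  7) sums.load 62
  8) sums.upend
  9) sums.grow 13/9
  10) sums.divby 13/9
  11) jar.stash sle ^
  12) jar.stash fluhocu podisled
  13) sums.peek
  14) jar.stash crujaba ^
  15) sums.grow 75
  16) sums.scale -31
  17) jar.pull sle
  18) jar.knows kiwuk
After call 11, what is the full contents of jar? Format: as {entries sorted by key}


Answer: {brico=judror, sle=815/806, tovesla=-294, wilanu_al=551}

Derivation:
Act: pin[d=1809-07-01]
Obs: 1809-07-01
Act: pin[d=^]
Obs: 1809-07-01
Act: stash[k=wilanu_al; v=551]
Obs: nil
Act: monthhop[n=1]
Obs: 1809-08-01
Act: gapto[d=1809-12-10]
Obs: 131
Act: shrink[x=^]
Obs: -131
Act: load[x=62]
Obs: 62
Act: upend[]
Obs: 1/62
Act: grow[x=13/9]
Obs: 815/558
Act: divby[x=13/9]
Obs: 815/806
Act: stash[k=sle; v=^]
Obs: nil
Act: stash[k=fluhocu; v=podisled]
Obs: nil
Act: peek[]
Obs: 815/806
Act: stash[k=crujaba; v=^]
Obs: nil
Act: grow[x=75]
Obs: 61265/806
Act: scale[x=-31]
Obs: -61265/26
Act: pull[k=sle]
Obs: 815/806
Act: knows[k=kiwuk]
Obs: no


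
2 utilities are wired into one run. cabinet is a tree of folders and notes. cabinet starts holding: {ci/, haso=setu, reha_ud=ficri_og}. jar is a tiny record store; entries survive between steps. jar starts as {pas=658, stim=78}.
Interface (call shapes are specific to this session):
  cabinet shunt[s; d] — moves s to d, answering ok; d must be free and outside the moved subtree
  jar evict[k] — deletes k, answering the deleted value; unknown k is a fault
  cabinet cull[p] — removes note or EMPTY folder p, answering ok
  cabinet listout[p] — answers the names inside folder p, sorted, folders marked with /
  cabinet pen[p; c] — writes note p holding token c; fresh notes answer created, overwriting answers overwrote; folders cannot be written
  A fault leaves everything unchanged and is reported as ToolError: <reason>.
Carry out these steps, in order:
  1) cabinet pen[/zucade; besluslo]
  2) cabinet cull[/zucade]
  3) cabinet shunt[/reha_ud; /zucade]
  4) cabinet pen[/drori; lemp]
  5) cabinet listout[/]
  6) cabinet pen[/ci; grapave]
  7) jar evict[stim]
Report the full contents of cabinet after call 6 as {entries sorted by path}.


Answer: {ci/, drori=lemp, haso=setu, zucade=ficri_og}

Derivation:
Using cabinet pen(p: /zucade, c: besluslo), which returns created.
Then cabinet cull(p: /zucade), which returns ok.
I use cabinet shunt(s: /reha_ud, d: /zucade), — result: ok.
Calling cabinet pen(p: /drori, c: lemp), and see created.
I invoke cabinet listout(p: /), which returns [ci/, drori, haso, zucade].
Calling cabinet pen(p: /ci, c: grapave), and get ToolError: is a directory.
Using jar evict(k: stim): 78.


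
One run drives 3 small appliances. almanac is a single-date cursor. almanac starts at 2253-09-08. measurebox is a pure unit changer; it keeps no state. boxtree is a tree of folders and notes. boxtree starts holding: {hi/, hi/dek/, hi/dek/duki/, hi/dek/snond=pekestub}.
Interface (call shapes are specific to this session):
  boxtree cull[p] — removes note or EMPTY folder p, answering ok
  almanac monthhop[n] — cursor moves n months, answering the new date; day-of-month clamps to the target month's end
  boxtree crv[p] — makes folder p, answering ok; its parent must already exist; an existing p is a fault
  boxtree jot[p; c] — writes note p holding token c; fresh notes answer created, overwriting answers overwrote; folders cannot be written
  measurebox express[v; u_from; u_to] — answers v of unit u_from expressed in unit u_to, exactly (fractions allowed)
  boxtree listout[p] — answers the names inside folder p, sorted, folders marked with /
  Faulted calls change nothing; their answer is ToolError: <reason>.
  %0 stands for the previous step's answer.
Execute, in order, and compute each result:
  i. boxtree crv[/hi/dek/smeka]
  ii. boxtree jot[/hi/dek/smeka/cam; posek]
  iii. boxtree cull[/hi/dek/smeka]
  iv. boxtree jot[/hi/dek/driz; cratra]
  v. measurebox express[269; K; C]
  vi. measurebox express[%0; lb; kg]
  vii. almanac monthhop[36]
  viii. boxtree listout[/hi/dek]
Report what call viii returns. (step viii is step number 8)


~$ boxtree crv p→/hi/dek/smeka
[out] ok
~$ boxtree jot p→/hi/dek/smeka/cam c→posek
[out] created
~$ boxtree cull p→/hi/dek/smeka
[out] ToolError: not empty
~$ boxtree jot p→/hi/dek/driz c→cratra
[out] created
~$ measurebox express v→269 u_from→K u_to→C
[out] -83/20
~$ measurebox express v→%0 u_from→lb u_to→kg
[out] -3764816671/2000000000
~$ almanac monthhop n→36
[out] 2256-09-08
~$ boxtree listout p→/hi/dek
[out] [driz, duki/, smeka/, snond]

Answer: [driz, duki/, smeka/, snond]


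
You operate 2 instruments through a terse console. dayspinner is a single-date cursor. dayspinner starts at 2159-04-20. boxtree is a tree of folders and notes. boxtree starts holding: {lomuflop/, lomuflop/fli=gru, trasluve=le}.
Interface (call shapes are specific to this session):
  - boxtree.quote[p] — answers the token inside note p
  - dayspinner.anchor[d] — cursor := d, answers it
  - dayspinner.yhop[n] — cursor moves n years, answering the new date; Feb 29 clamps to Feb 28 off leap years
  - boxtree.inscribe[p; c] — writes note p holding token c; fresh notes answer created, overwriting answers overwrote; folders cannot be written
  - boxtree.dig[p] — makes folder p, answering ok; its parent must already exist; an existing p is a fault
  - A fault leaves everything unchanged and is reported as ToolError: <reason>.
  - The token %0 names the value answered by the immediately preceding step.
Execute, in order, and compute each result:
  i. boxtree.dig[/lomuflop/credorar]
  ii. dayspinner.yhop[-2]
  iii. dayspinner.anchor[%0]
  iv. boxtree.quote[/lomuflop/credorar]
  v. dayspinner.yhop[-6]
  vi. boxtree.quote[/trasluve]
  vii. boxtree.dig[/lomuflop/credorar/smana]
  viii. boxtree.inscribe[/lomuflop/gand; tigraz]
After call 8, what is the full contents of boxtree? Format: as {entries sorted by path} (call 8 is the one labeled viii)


> dig p=/lomuflop/credorar
= ok
> yhop n=-2
= 2157-04-20
> anchor d=%0
= 2157-04-20
> quote p=/lomuflop/credorar
= ToolError: is a directory
> yhop n=-6
= 2151-04-20
> quote p=/trasluve
= le
> dig p=/lomuflop/credorar/smana
= ok
> inscribe p=/lomuflop/gand c=tigraz
= created

Answer: {lomuflop/, lomuflop/credorar/, lomuflop/credorar/smana/, lomuflop/fli=gru, lomuflop/gand=tigraz, trasluve=le}


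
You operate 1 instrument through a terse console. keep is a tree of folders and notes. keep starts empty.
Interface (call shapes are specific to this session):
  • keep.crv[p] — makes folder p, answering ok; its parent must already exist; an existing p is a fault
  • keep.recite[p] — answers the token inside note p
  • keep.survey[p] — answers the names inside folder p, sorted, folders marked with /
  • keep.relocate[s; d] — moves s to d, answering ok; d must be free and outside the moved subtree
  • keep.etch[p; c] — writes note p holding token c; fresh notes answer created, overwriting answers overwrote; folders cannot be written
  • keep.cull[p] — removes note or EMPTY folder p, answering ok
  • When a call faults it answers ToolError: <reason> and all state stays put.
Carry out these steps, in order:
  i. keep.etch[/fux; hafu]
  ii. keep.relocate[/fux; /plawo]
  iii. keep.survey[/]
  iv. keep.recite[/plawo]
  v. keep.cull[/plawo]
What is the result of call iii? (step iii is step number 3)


Answer: [plawo]

Derivation:
·→ etch(p=/fux, c=hafu)
·← created
·→ relocate(s=/fux, d=/plawo)
·← ok
·→ survey(p=/)
·← [plawo]
·→ recite(p=/plawo)
·← hafu
·→ cull(p=/plawo)
·← ok


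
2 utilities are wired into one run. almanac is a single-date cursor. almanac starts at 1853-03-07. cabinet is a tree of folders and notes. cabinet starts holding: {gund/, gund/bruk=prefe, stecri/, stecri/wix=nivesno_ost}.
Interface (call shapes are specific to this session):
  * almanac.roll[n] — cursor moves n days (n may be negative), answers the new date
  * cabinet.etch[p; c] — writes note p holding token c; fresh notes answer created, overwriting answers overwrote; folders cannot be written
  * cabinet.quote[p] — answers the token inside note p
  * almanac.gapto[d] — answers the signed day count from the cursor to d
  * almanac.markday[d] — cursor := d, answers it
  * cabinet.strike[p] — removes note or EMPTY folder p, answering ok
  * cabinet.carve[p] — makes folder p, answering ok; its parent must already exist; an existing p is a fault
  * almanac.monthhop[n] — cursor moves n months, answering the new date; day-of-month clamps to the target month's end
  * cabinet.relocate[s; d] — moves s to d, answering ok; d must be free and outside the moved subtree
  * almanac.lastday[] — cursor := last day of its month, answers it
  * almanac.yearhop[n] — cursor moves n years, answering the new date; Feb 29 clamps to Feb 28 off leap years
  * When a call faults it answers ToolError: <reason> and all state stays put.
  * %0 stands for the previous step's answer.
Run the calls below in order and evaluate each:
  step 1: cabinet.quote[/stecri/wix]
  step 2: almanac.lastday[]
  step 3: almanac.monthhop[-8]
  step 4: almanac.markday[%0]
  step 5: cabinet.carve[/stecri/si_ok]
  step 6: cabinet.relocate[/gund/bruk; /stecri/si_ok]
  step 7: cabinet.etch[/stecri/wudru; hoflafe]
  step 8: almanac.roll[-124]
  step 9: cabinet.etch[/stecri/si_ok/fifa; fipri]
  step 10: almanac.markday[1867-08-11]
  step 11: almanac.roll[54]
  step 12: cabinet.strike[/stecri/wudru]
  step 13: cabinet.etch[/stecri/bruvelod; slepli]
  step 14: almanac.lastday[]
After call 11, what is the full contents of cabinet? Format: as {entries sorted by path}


Answer: {gund/, gund/bruk=prefe, stecri/, stecri/si_ok/, stecri/si_ok/fifa=fipri, stecri/wix=nivesno_ost, stecri/wudru=hoflafe}

Derivation:
;; cabinet.quote(p='/stecri/wix') => nivesno_ost
;; almanac.lastday() => 1853-03-31
;; almanac.monthhop(n='-8') => 1852-07-31
;; almanac.markday(d='%0') => 1852-07-31
;; cabinet.carve(p='/stecri/si_ok') => ok
;; cabinet.relocate(s='/gund/bruk', d='/stecri/si_ok') => ToolError: exists
;; cabinet.etch(p='/stecri/wudru', c='hoflafe') => created
;; almanac.roll(n='-124') => 1852-03-29
;; cabinet.etch(p='/stecri/si_ok/fifa', c='fipri') => created
;; almanac.markday(d='1867-08-11') => 1867-08-11
;; almanac.roll(n='54') => 1867-10-04
;; cabinet.strike(p='/stecri/wudru') => ok
;; cabinet.etch(p='/stecri/bruvelod', c='slepli') => created
;; almanac.lastday() => 1867-10-31
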